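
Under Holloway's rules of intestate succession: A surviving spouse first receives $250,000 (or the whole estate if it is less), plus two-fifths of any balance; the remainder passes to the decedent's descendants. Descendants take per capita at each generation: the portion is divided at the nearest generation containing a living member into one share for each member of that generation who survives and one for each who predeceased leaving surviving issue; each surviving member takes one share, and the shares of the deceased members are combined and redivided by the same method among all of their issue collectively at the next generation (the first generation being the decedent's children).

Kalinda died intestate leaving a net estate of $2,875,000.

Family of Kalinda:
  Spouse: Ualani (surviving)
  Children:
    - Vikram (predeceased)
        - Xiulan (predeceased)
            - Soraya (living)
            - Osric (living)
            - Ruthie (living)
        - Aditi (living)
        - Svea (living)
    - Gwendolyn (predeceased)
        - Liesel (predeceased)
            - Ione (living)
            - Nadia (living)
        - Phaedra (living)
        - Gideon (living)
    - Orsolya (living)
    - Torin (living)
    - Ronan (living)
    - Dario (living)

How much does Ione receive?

Ualani first takes $250,000, leaving a balance of $2,625,000. Ualani then takes two-fifths of the balance ($1,050,000), for a total of $1,300,000. The remaining $1,575,000 passes to the descendants.
The descendants' portion ($1,575,000) is divided at the children's generation into 6 shares of $262,500. Orsolya, Torin, Ronan, and Dario each take $262,500. The 2 shares of the deceased (Vikram and Gwendolyn) are combined into a pool of $525,000.
That pool ($525,000) is divided at the grandchildren's generation into 6 shares of $87,500. Aditi, Svea, Phaedra, and Gideon each take $87,500. The 2 shares of the deceased (Xiulan and Liesel) are combined into a pool of $175,000.
That pool ($175,000) is divided at the great-grandchildren's generation equally among Soraya, Osric, Ruthie, Ione, and Nadia: $35,000 each.

Ione receives $35,000.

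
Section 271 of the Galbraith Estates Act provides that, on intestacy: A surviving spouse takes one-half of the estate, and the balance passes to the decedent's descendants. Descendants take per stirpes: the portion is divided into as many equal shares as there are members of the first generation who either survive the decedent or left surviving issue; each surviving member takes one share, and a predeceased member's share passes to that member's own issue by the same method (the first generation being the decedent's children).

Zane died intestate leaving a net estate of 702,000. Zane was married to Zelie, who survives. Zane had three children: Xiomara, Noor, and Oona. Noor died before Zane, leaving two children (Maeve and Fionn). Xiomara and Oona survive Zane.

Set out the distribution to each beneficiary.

Zelie: 351,000; Xiomara: 117,000; Maeve: 58,500; Fionn: 58,500; Oona: 117,000

Zelie takes one-half of 702,000 = 351,000. The remaining 351,000 passes to the descendants.
The descendants' portion (351,000) is divided into 3 shares of 117,000: Xiomara and Oona each take 117,000; Noor's 117,000 share passes to Noor's issue.
Noor's share (117,000) is divided into 2 shares of 58,500: Maeve and Fionn each take 58,500.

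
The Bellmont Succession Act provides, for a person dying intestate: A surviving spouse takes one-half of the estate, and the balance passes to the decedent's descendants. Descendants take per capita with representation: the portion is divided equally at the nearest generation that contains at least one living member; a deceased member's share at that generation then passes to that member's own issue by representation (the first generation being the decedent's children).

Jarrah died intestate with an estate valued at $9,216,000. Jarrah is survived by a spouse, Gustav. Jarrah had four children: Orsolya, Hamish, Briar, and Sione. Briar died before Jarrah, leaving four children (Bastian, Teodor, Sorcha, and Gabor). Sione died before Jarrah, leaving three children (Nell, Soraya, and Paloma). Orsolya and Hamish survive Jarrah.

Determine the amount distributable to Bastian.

Gustav takes one-half of $9,216,000 = $4,608,000. The remaining $4,608,000 passes to the descendants.
The descendants' portion ($4,608,000) is divided into 4 shares of $1,152,000: Orsolya and Hamish each take $1,152,000; Briar's $1,152,000 share passes to Briar's issue; Sione's $1,152,000 share passes to Sione's issue.
Briar's share ($1,152,000) is divided into 4 shares of $288,000: Bastian, Teodor, Sorcha, and Gabor each take $288,000.
Sione's share ($1,152,000) is divided into 3 shares of $384,000: Nell, Soraya, and Paloma each take $384,000.

Bastian receives $288,000.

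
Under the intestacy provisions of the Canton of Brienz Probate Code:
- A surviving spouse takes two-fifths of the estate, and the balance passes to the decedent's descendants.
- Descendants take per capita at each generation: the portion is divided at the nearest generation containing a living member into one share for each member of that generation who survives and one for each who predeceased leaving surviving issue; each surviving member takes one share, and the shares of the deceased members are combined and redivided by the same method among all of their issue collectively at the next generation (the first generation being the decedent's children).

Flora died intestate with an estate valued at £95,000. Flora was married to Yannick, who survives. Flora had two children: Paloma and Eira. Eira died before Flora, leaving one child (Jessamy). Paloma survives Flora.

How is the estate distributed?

Yannick: £38,000; Paloma: £28,500; Jessamy: £28,500

Yannick takes two-fifths of £95,000 = £38,000. The remaining £57,000 passes to the descendants.
The descendants' portion (£57,000) is divided at the children's generation into 2 shares of £28,500. Paloma takes £28,500. The remaining share for the deceased Eira (£28,500) is carried to the next generation.
That pool (£28,500) passes entirely to Jessamy, the sole taker at the grandchildren's generation.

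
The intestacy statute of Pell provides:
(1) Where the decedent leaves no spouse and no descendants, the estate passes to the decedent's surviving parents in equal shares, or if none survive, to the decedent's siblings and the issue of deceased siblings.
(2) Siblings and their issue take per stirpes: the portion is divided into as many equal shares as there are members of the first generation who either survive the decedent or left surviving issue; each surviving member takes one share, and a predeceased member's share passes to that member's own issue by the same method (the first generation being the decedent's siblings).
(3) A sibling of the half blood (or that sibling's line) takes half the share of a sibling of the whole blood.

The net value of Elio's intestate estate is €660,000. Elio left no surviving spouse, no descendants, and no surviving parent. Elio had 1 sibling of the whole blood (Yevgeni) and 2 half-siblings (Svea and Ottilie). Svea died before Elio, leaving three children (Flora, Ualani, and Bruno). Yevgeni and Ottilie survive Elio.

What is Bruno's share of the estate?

The entire €660,000 passes to the siblings and their issue.
Counting each half-blood sibling's line as half a unit, there are 2 units in €660,000, so one unit is €330,000. Whole-blood lines (Yevgeni) take €330,000 each; half-blood lines (Svea and Ottilie) take €165,000 each.
Svea's share (€165,000) is divided into 3 shares of €55,000: Flora, Ualani, and Bruno each take €55,000.

Bruno receives €55,000.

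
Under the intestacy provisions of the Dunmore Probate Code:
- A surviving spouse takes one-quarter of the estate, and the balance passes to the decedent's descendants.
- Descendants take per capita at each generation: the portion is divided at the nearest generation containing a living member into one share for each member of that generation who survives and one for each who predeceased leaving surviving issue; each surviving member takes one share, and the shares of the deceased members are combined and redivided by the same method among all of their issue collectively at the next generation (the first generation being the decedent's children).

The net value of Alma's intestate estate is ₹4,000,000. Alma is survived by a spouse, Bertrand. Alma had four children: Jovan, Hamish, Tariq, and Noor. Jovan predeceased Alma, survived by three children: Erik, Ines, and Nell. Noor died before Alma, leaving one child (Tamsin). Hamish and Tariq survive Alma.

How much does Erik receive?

Bertrand takes one-quarter of ₹4,000,000 = ₹1,000,000. The remaining ₹3,000,000 passes to the descendants.
The descendants' portion (₹3,000,000) is divided at the children's generation into 4 shares of ₹750,000. Hamish and Tariq each take ₹750,000. The 2 shares of the deceased (Jovan and Noor) are combined into a pool of ₹1,500,000.
That pool (₹1,500,000) is divided at the grandchildren's generation equally among Erik, Ines, Nell, and Tamsin: ₹375,000 each.

Erik receives ₹375,000.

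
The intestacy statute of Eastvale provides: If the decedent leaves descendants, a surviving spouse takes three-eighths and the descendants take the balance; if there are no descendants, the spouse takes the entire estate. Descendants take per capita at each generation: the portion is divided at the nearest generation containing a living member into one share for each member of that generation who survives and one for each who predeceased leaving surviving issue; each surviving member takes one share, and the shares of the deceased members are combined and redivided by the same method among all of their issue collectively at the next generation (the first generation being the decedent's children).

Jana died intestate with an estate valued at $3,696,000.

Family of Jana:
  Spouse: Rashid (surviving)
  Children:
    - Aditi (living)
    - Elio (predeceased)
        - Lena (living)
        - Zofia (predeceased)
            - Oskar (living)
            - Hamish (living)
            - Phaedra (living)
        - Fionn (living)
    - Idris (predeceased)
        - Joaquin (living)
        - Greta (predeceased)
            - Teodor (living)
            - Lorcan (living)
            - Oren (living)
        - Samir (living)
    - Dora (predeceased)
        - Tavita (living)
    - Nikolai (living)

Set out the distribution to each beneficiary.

Rashid: $1,386,000; Aditi: $462,000; Lena: $198,000; Oskar: $66,000; Hamish: $66,000; Phaedra: $66,000; Fionn: $198,000; Joaquin: $198,000; Teodor: $66,000; Lorcan: $66,000; Oren: $66,000; Samir: $198,000; Tavita: $198,000; Nikolai: $462,000

Rashid takes three-eighths of $3,696,000 = $1,386,000. The remaining $2,310,000 passes to the descendants.
The descendants' portion ($2,310,000) is divided at the children's generation into 5 shares of $462,000. Aditi and Nikolai each take $462,000. The 3 shares of the deceased (Elio, Idris, and Dora) are combined into a pool of $1,386,000.
That pool ($1,386,000) is divided at the grandchildren's generation into 7 shares of $198,000. Lena, Fionn, Joaquin, Samir, and Tavita each take $198,000. The 2 shares of the deceased (Zofia and Greta) are combined into a pool of $396,000.
That pool ($396,000) is divided at the great-grandchildren's generation equally among Oskar, Hamish, Phaedra, Teodor, Lorcan, and Oren: $66,000 each.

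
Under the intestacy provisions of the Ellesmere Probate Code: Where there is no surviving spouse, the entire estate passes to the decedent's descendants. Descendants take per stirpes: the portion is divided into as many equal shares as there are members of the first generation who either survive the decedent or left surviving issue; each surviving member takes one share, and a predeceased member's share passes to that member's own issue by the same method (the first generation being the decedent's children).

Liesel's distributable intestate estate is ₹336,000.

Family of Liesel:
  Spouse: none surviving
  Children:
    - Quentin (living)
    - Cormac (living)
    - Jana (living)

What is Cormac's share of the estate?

Cormac receives ₹112,000.

The entire ₹336,000 passes to the descendants.
That amount (₹336,000) is divided into 3 shares of ₹112,000: Quentin, Cormac, and Jana each take ₹112,000.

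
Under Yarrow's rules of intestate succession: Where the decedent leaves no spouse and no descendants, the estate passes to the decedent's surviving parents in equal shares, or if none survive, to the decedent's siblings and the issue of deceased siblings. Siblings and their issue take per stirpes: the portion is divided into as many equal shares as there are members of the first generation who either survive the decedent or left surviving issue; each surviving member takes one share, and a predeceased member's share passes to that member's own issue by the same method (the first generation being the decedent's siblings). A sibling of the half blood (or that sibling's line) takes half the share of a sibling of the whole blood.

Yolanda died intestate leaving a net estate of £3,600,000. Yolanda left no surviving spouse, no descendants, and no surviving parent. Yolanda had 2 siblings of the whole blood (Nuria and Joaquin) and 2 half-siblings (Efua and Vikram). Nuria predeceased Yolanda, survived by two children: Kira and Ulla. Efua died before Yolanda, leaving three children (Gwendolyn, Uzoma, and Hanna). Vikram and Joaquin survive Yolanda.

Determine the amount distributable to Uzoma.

Uzoma receives £200,000.

The entire £3,600,000 passes to the siblings and their issue.
Counting each half-blood sibling's line as half a unit, there are 3 units in £3,600,000, so one unit is £1,200,000. Whole-blood lines (Nuria and Joaquin) take £1,200,000 each; half-blood lines (Efua and Vikram) take £600,000 each.
Nuria's share (£1,200,000) is divided into 2 shares of £600,000: Kira and Ulla each take £600,000.
Efua's share (£600,000) is divided into 3 shares of £200,000: Gwendolyn, Uzoma, and Hanna each take £200,000.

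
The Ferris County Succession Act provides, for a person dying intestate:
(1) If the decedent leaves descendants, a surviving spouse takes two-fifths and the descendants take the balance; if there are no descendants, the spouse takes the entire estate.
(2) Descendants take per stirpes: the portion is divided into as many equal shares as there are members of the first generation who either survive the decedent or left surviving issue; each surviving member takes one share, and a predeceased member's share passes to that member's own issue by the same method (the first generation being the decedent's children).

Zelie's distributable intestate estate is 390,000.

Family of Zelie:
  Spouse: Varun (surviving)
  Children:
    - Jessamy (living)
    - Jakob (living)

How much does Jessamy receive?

Jessamy receives 117,000.

Varun takes two-fifths of 390,000 = 156,000. The remaining 234,000 passes to the descendants.
The descendants' portion (234,000) is divided into 2 shares of 117,000: Jessamy and Jakob each take 117,000.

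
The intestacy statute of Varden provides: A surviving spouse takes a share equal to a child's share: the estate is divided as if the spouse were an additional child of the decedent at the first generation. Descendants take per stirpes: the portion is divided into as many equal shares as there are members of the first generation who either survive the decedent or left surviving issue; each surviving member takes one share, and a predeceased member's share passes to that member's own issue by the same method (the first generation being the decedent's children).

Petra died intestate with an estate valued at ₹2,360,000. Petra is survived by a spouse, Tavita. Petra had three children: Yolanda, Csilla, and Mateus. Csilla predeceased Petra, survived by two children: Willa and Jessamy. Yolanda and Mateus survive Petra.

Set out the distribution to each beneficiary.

Tavita: ₹590,000; Yolanda: ₹590,000; Willa: ₹295,000; Jessamy: ₹295,000; Mateus: ₹590,000

The spouse counts as an additional share at the children's level, so there are 4 primary shares of ₹590,000. Tavita takes one such share (₹590,000).
The children's combined portion (₹1,770,000) is divided into 3 shares of ₹590,000: Yolanda and Mateus each take ₹590,000; Csilla's ₹590,000 share passes to Csilla's issue.
Csilla's share (₹590,000) is divided into 2 shares of ₹295,000: Willa and Jessamy each take ₹295,000.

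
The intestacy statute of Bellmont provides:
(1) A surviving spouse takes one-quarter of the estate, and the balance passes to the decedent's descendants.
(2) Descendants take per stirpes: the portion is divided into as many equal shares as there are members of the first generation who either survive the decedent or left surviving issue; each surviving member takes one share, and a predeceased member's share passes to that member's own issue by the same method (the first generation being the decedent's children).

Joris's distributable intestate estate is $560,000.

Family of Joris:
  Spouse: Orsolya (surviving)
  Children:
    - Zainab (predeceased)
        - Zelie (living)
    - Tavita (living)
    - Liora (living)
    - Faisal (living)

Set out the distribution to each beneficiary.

Orsolya: $140,000; Zelie: $105,000; Tavita: $105,000; Liora: $105,000; Faisal: $105,000

Orsolya takes one-quarter of $560,000 = $140,000. The remaining $420,000 passes to the descendants.
The descendants' portion ($420,000) is divided into 4 shares of $105,000: Tavita, Liora, and Faisal each take $105,000; Zainab's $105,000 share passes to Zainab's issue.
Zainab's share ($105,000) passes entirely to Zelie.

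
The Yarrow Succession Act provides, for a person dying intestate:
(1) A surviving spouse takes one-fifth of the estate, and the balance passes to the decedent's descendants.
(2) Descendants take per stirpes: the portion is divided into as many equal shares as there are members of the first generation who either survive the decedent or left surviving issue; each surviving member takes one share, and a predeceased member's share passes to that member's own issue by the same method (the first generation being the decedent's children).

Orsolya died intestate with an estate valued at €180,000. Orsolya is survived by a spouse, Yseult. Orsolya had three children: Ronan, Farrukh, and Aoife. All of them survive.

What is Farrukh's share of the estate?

Yseult takes one-fifth of €180,000 = €36,000. The remaining €144,000 passes to the descendants.
The descendants' portion (€144,000) is divided into 3 shares of €48,000: Ronan, Farrukh, and Aoife each take €48,000.

Farrukh receives €48,000.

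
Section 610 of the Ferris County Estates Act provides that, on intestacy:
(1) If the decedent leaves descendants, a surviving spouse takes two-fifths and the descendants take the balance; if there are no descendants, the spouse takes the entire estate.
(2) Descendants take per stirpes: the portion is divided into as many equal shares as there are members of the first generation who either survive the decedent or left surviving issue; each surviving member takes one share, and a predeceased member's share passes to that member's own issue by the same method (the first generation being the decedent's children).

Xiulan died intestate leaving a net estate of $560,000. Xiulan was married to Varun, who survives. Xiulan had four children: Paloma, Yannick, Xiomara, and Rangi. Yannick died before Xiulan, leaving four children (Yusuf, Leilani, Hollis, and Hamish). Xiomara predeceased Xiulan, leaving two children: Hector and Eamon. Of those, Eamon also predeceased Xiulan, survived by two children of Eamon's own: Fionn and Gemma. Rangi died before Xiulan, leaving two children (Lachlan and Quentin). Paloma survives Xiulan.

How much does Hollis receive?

Hollis receives $21,000.

Varun takes two-fifths of $560,000 = $224,000. The remaining $336,000 passes to the descendants.
The descendants' portion ($336,000) is divided into 4 shares of $84,000: Paloma takes $84,000; Yannick's $84,000 share passes to Yannick's issue; Xiomara's $84,000 share passes to Xiomara's issue; Rangi's $84,000 share passes to Rangi's issue.
Yannick's share ($84,000) is divided into 4 shares of $21,000: Yusuf, Leilani, Hollis, and Hamish each take $21,000.
Xiomara's share ($84,000) is divided into 2 shares of $42,000: Hector takes $42,000; Eamon's $42,000 share passes to Eamon's issue.
Eamon's share ($42,000) is divided into 2 shares of $21,000: Fionn and Gemma each take $21,000.
Rangi's share ($84,000) is divided into 2 shares of $42,000: Lachlan and Quentin each take $42,000.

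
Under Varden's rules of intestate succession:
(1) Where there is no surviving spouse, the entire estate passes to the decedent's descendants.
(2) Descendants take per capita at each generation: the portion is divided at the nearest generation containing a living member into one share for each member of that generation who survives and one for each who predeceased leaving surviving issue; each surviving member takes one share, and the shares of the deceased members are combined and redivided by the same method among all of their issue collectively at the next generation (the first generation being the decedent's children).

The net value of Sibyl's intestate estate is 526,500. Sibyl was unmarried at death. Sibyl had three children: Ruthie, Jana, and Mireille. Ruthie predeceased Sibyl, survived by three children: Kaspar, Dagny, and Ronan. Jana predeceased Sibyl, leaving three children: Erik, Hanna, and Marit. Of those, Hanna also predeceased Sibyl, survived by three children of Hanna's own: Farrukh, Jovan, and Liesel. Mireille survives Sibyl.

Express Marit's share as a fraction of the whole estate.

Marit receives 1/9 of the estate.

The entire 526,500 passes to the descendants.
That amount (526,500) is divided at the children's generation into 3 shares of 175,500. Mireille takes 175,500. The 2 shares of the deceased (Ruthie and Jana) are combined into a pool of 351,000.
That pool (351,000) is divided at the grandchildren's generation into 6 shares of 58,500. Kaspar, Dagny, Ronan, Erik, and Marit each take 58,500. The remaining share for the deceased Hanna (58,500) is carried to the next generation.
That pool (58,500) is divided at the great-grandchildren's generation equally among Farrukh, Jovan, and Liesel: 19,500 each.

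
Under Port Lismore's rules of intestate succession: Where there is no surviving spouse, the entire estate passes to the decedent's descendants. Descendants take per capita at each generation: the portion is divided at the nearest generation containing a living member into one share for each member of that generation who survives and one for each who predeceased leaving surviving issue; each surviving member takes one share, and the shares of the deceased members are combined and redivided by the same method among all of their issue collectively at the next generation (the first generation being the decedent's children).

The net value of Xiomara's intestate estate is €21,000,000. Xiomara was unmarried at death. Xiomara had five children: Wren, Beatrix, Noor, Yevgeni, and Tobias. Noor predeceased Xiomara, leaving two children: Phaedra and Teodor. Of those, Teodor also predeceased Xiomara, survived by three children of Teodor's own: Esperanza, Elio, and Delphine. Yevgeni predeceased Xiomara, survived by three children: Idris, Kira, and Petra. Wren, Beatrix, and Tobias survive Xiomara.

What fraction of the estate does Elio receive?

Elio receives 2/75 of the estate.

The entire €21,000,000 passes to the descendants.
That amount (€21,000,000) is divided at the children's generation into 5 shares of €4,200,000. Wren, Beatrix, and Tobias each take €4,200,000. The 2 shares of the deceased (Noor and Yevgeni) are combined into a pool of €8,400,000.
That pool (€8,400,000) is divided at the grandchildren's generation into 5 shares of €1,680,000. Phaedra, Idris, Kira, and Petra each take €1,680,000. The remaining share for the deceased Teodor (€1,680,000) is carried to the next generation.
That pool (€1,680,000) is divided at the great-grandchildren's generation equally among Esperanza, Elio, and Delphine: €560,000 each.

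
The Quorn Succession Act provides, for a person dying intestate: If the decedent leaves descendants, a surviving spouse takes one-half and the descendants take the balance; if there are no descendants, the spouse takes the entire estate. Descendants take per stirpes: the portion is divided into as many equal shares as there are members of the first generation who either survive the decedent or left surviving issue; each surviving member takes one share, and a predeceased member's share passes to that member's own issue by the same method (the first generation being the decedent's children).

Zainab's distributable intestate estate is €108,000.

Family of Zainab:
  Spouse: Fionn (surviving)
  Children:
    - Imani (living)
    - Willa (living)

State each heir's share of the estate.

Fionn takes one-half of €108,000 = €54,000. The remaining €54,000 passes to the descendants.
The descendants' portion (€54,000) is divided into 2 shares of €27,000: Imani and Willa each take €27,000.

Fionn: €54,000; Imani: €27,000; Willa: €27,000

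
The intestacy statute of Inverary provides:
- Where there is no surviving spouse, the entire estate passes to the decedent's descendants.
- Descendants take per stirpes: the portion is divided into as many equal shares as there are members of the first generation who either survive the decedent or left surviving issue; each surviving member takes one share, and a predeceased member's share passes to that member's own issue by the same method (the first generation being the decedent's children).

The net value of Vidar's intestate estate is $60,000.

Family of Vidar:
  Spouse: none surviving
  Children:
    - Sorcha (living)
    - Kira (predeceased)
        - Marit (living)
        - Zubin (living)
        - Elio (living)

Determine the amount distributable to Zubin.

Zubin receives $10,000.

The entire $60,000 passes to the descendants.
That amount ($60,000) is divided into 2 shares of $30,000: Sorcha takes $30,000; Kira's $30,000 share passes to Kira's issue.
Kira's share ($30,000) is divided into 3 shares of $10,000: Marit, Zubin, and Elio each take $10,000.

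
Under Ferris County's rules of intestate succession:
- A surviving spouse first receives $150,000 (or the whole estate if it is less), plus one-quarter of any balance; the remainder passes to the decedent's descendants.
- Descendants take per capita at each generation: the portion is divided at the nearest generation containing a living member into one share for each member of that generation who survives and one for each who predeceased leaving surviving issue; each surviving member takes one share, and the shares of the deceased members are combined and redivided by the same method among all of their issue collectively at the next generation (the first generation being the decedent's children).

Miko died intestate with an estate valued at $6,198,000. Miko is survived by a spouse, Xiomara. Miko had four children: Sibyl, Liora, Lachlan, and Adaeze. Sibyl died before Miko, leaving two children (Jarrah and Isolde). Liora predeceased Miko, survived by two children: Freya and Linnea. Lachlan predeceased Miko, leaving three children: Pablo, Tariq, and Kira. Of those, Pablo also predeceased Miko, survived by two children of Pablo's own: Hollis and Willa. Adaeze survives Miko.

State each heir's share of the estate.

Xiomara: $1,662,000; Jarrah: $486,000; Isolde: $486,000; Freya: $486,000; Linnea: $486,000; Hollis: $243,000; Willa: $243,000; Tariq: $486,000; Kira: $486,000; Adaeze: $1,134,000

Xiomara first takes $150,000, leaving a balance of $6,048,000. Xiomara then takes one-quarter of the balance ($1,512,000), for a total of $1,662,000. The remaining $4,536,000 passes to the descendants.
The descendants' portion ($4,536,000) is divided at the children's generation into 4 shares of $1,134,000. Adaeze takes $1,134,000. The 3 shares of the deceased (Sibyl, Liora, and Lachlan) are combined into a pool of $3,402,000.
That pool ($3,402,000) is divided at the grandchildren's generation into 7 shares of $486,000. Jarrah, Isolde, Freya, Linnea, Tariq, and Kira each take $486,000. The remaining share for the deceased Pablo ($486,000) is carried to the next generation.
That pool ($486,000) is divided at the great-grandchildren's generation equally among Hollis and Willa: $243,000 each.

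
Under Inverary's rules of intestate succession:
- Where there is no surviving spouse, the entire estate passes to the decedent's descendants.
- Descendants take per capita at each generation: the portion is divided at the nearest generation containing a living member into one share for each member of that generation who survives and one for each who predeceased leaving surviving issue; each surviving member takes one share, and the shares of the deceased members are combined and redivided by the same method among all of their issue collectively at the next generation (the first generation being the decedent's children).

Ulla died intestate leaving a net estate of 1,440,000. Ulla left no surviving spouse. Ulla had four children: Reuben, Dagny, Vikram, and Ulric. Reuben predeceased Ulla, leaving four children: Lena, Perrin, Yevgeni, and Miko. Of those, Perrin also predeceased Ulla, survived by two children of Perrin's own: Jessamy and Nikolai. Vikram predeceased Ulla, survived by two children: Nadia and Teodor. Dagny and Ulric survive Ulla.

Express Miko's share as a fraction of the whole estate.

Miko receives 1/12 of the estate.

The entire 1,440,000 passes to the descendants.
That amount (1,440,000) is divided at the children's generation into 4 shares of 360,000. Dagny and Ulric each take 360,000. The 2 shares of the deceased (Reuben and Vikram) are combined into a pool of 720,000.
That pool (720,000) is divided at the grandchildren's generation into 6 shares of 120,000. Lena, Yevgeni, Miko, Nadia, and Teodor each take 120,000. The remaining share for the deceased Perrin (120,000) is carried to the next generation.
That pool (120,000) is divided at the great-grandchildren's generation equally among Jessamy and Nikolai: 60,000 each.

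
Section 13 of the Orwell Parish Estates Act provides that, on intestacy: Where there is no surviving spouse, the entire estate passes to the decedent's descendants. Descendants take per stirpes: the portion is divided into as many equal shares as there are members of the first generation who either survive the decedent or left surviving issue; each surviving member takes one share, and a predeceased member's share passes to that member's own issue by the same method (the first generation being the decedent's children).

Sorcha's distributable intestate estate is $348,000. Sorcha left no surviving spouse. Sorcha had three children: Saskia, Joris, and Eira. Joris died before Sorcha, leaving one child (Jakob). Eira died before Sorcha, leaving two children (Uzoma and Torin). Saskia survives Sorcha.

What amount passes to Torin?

Torin receives $58,000.

The entire $348,000 passes to the descendants.
That amount ($348,000) is divided into 3 shares of $116,000: Saskia takes $116,000; Joris's $116,000 share passes to Joris's issue; Eira's $116,000 share passes to Eira's issue.
Joris's share ($116,000) passes entirely to Jakob.
Eira's share ($116,000) is divided into 2 shares of $58,000: Uzoma and Torin each take $58,000.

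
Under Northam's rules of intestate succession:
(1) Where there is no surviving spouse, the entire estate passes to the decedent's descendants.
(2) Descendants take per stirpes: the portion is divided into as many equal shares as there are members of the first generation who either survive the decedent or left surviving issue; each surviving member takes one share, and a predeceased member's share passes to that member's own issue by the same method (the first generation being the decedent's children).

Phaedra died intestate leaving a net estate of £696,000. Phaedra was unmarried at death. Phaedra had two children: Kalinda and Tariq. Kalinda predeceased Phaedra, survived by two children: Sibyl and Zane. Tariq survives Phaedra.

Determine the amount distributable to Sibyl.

The entire £696,000 passes to the descendants.
That amount (£696,000) is divided into 2 shares of £348,000: Tariq takes £348,000; Kalinda's £348,000 share passes to Kalinda's issue.
Kalinda's share (£348,000) is divided into 2 shares of £174,000: Sibyl and Zane each take £174,000.

Sibyl receives £174,000.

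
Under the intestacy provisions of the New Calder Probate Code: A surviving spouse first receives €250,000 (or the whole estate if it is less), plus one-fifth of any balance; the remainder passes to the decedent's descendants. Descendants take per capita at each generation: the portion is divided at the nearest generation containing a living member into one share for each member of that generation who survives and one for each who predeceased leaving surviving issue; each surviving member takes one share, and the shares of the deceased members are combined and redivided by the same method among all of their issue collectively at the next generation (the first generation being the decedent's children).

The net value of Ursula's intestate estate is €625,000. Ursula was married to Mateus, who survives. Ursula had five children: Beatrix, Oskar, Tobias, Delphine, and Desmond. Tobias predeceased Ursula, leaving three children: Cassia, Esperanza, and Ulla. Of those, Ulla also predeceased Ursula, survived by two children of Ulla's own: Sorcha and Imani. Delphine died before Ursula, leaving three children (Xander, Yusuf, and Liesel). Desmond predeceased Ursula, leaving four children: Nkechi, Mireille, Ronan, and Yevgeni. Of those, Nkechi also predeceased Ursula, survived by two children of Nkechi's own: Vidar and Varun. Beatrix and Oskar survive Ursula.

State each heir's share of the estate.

Mateus: €325,000; Beatrix: €60,000; Oskar: €60,000; Cassia: €18,000; Esperanza: €18,000; Sorcha: €9,000; Imani: €9,000; Xander: €18,000; Yusuf: €18,000; Liesel: €18,000; Vidar: €9,000; Varun: €9,000; Mireille: €18,000; Ronan: €18,000; Yevgeni: €18,000

Mateus first takes €250,000, leaving a balance of €375,000. Mateus then takes one-fifth of the balance (€75,000), for a total of €325,000. The remaining €300,000 passes to the descendants.
The descendants' portion (€300,000) is divided at the children's generation into 5 shares of €60,000. Beatrix and Oskar each take €60,000. The 3 shares of the deceased (Tobias, Delphine, and Desmond) are combined into a pool of €180,000.
That pool (€180,000) is divided at the grandchildren's generation into 10 shares of €18,000. Cassia, Esperanza, Xander, Yusuf, Liesel, Mireille, Ronan, and Yevgeni each take €18,000. The 2 shares of the deceased (Ulla and Nkechi) are combined into a pool of €36,000.
That pool (€36,000) is divided at the great-grandchildren's generation equally among Sorcha, Imani, Vidar, and Varun: €9,000 each.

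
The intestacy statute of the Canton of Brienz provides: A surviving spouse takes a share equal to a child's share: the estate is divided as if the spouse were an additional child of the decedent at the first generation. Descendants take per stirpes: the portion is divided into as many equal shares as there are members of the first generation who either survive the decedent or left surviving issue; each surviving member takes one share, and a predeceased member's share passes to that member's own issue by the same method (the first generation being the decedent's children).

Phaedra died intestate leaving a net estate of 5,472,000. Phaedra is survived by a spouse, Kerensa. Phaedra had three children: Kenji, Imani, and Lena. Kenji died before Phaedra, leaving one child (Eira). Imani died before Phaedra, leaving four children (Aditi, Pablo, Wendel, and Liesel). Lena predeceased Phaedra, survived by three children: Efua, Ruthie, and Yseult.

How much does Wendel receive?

Wendel receives 342,000.

The spouse counts as an additional share at the children's level, so there are 4 primary shares of 1,368,000. Kerensa takes one such share (1,368,000).
The children's combined portion (4,104,000) is divided into 3 shares of 1,368,000: Kenji's 1,368,000 share passes to Kenji's issue; Imani's 1,368,000 share passes to Imani's issue; Lena's 1,368,000 share passes to Lena's issue.
Kenji's share (1,368,000) passes entirely to Eira.
Imani's share (1,368,000) is divided into 4 shares of 342,000: Aditi, Pablo, Wendel, and Liesel each take 342,000.
Lena's share (1,368,000) is divided into 3 shares of 456,000: Efua, Ruthie, and Yseult each take 456,000.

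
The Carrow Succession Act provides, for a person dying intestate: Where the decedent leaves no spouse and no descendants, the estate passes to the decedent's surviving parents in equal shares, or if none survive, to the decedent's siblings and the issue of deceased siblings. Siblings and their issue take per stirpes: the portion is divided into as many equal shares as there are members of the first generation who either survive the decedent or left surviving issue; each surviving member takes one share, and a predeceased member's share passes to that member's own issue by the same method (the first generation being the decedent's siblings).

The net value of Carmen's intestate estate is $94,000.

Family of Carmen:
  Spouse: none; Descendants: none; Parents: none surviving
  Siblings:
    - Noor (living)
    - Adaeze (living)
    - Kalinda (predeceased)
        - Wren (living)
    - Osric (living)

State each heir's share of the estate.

Noor: $23,500; Adaeze: $23,500; Wren: $23,500; Osric: $23,500

The entire $94,000 passes to the siblings and their issue.
That amount ($94,000) is divided into 4 shares of $23,500: Noor, Adaeze, and Osric each take $23,500; Kalinda's $23,500 share passes to Kalinda's issue.
Kalinda's share ($23,500) passes entirely to Wren.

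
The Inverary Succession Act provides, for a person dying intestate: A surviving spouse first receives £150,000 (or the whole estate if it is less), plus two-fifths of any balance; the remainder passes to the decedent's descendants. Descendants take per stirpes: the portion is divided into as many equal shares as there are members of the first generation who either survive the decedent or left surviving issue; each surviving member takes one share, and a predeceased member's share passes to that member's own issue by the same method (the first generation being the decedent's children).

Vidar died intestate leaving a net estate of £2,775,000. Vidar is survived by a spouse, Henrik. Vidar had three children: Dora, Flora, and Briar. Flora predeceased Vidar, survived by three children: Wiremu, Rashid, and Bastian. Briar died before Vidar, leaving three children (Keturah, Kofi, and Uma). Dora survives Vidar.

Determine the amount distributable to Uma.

Uma receives £175,000.

Henrik first takes £150,000, leaving a balance of £2,625,000. Henrik then takes two-fifths of the balance (£1,050,000), for a total of £1,200,000. The remaining £1,575,000 passes to the descendants.
The descendants' portion (£1,575,000) is divided into 3 shares of £525,000: Dora takes £525,000; Flora's £525,000 share passes to Flora's issue; Briar's £525,000 share passes to Briar's issue.
Flora's share (£525,000) is divided into 3 shares of £175,000: Wiremu, Rashid, and Bastian each take £175,000.
Briar's share (£525,000) is divided into 3 shares of £175,000: Keturah, Kofi, and Uma each take £175,000.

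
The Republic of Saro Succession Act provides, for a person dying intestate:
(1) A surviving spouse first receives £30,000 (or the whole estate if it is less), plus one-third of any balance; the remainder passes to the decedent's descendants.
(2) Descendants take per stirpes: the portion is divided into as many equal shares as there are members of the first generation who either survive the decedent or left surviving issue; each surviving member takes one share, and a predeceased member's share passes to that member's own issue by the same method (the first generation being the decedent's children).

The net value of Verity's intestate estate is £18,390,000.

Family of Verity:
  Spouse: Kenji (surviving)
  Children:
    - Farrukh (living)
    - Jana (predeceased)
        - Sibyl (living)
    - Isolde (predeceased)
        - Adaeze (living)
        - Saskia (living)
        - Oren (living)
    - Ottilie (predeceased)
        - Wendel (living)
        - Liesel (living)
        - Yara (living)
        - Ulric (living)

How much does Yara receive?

Kenji first takes £30,000, leaving a balance of £18,360,000. Kenji then takes one-third of the balance (£6,120,000), for a total of £6,150,000. The remaining £12,240,000 passes to the descendants.
The descendants' portion (£12,240,000) is divided into 4 shares of £3,060,000: Farrukh takes £3,060,000; Jana's £3,060,000 share passes to Jana's issue; Isolde's £3,060,000 share passes to Isolde's issue; Ottilie's £3,060,000 share passes to Ottilie's issue.
Jana's share (£3,060,000) passes entirely to Sibyl.
Isolde's share (£3,060,000) is divided into 3 shares of £1,020,000: Adaeze, Saskia, and Oren each take £1,020,000.
Ottilie's share (£3,060,000) is divided into 4 shares of £765,000: Wendel, Liesel, Yara, and Ulric each take £765,000.

Yara receives £765,000.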